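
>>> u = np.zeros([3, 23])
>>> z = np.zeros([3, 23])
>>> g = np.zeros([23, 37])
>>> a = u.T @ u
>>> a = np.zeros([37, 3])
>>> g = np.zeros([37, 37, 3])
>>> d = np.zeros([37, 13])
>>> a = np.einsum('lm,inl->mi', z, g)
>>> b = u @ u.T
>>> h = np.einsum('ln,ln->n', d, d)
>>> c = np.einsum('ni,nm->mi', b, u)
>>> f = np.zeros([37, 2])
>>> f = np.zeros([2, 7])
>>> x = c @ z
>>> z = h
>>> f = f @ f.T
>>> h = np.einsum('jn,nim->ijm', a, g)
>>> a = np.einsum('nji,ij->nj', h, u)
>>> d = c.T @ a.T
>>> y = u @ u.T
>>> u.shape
(3, 23)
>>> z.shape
(13,)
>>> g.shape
(37, 37, 3)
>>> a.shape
(37, 23)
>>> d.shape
(3, 37)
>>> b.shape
(3, 3)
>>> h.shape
(37, 23, 3)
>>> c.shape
(23, 3)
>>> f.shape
(2, 2)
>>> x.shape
(23, 23)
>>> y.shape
(3, 3)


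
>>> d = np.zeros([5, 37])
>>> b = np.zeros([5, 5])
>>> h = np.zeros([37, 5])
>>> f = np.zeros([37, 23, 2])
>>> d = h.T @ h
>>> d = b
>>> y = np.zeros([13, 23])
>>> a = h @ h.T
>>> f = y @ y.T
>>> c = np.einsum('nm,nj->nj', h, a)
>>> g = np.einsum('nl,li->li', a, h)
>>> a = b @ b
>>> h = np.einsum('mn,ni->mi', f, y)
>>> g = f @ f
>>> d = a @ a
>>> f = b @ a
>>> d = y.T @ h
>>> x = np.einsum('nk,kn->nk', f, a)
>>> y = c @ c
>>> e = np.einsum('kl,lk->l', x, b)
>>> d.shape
(23, 23)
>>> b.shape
(5, 5)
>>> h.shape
(13, 23)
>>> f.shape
(5, 5)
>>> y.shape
(37, 37)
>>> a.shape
(5, 5)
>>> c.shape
(37, 37)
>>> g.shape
(13, 13)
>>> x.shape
(5, 5)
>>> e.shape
(5,)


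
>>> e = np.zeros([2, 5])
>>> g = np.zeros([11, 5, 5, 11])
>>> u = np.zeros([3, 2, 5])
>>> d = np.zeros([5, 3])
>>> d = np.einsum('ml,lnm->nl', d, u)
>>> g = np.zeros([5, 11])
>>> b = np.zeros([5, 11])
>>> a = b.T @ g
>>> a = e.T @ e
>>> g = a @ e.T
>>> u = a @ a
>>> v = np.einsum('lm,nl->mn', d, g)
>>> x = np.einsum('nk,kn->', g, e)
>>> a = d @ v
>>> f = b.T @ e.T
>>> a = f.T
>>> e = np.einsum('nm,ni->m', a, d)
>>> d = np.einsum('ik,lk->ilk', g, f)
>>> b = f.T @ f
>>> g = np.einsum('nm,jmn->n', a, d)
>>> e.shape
(11,)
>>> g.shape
(2,)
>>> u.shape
(5, 5)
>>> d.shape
(5, 11, 2)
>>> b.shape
(2, 2)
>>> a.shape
(2, 11)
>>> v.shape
(3, 5)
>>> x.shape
()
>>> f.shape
(11, 2)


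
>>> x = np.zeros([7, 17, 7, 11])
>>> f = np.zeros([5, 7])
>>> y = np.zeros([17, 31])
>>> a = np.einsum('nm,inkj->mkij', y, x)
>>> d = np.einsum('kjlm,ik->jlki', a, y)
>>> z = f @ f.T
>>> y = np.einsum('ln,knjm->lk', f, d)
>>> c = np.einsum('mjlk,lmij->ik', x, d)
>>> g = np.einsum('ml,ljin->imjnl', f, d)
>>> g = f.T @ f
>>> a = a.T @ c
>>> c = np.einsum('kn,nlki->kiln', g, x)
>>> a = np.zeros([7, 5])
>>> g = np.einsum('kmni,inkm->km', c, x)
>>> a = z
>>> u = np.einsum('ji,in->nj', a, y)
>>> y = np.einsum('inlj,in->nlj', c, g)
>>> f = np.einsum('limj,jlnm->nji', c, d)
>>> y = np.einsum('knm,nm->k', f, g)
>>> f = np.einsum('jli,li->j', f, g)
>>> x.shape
(7, 17, 7, 11)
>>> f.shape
(31,)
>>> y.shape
(31,)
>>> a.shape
(5, 5)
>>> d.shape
(7, 7, 31, 17)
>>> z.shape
(5, 5)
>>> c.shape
(7, 11, 17, 7)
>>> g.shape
(7, 11)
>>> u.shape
(7, 5)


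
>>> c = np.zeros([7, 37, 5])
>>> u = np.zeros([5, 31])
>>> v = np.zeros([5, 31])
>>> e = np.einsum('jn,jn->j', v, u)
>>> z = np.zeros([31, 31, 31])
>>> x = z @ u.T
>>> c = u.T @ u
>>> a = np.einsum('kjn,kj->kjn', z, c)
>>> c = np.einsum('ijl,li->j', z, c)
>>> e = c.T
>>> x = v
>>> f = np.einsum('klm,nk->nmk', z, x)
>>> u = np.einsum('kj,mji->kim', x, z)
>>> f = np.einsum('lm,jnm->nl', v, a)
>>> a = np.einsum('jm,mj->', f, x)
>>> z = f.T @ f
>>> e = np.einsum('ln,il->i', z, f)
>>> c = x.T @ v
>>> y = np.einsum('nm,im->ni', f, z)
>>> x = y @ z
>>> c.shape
(31, 31)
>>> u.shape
(5, 31, 31)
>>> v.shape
(5, 31)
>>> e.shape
(31,)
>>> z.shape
(5, 5)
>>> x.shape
(31, 5)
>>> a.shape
()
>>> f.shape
(31, 5)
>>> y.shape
(31, 5)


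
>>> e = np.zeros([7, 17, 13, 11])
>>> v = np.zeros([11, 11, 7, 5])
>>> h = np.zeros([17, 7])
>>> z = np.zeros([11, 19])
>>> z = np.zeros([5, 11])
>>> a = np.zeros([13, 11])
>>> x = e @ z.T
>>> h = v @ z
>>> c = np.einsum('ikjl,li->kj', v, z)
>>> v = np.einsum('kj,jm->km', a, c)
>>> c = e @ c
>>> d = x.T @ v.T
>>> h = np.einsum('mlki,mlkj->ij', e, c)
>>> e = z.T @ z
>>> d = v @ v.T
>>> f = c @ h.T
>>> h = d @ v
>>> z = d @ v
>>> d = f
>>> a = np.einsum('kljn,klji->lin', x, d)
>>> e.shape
(11, 11)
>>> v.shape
(13, 7)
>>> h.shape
(13, 7)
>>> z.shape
(13, 7)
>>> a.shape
(17, 11, 5)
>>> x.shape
(7, 17, 13, 5)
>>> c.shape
(7, 17, 13, 7)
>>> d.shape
(7, 17, 13, 11)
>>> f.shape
(7, 17, 13, 11)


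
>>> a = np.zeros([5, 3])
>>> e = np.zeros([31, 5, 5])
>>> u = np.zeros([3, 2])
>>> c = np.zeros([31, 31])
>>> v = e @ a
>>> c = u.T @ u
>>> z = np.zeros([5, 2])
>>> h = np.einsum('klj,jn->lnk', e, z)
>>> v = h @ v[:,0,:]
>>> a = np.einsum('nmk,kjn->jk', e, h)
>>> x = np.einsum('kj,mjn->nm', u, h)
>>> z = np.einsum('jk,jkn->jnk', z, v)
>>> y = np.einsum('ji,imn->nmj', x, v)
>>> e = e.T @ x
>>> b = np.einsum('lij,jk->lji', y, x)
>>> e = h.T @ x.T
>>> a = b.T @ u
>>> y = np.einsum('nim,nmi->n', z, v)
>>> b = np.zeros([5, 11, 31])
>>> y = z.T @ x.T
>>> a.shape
(2, 31, 2)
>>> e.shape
(31, 2, 31)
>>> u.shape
(3, 2)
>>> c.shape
(2, 2)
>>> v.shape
(5, 2, 3)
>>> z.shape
(5, 3, 2)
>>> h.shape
(5, 2, 31)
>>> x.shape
(31, 5)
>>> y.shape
(2, 3, 31)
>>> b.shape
(5, 11, 31)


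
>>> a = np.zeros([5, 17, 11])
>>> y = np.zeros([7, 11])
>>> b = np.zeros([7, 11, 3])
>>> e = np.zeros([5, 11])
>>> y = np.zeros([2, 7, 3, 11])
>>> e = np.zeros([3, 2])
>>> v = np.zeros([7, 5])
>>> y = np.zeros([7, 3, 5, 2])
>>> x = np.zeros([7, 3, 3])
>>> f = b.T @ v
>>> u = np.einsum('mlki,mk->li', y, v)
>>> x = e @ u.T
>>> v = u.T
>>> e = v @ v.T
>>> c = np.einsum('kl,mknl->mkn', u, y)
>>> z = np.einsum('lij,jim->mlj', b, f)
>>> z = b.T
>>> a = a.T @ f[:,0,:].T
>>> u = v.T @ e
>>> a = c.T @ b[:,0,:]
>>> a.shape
(5, 3, 3)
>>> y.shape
(7, 3, 5, 2)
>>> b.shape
(7, 11, 3)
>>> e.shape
(2, 2)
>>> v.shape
(2, 3)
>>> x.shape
(3, 3)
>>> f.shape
(3, 11, 5)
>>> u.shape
(3, 2)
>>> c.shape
(7, 3, 5)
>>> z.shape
(3, 11, 7)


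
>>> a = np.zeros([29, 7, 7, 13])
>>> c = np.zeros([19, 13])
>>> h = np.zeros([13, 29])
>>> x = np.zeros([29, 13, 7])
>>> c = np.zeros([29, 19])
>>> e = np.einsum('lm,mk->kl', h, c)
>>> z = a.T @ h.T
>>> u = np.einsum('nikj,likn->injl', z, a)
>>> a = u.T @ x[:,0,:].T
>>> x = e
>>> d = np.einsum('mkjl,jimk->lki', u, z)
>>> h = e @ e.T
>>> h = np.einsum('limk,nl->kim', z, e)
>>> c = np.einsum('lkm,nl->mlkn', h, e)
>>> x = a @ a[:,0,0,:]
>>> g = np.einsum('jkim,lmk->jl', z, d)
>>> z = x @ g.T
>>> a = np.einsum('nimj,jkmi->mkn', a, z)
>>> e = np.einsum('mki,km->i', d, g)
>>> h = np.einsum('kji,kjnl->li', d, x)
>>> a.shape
(13, 13, 29)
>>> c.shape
(7, 13, 7, 19)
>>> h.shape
(29, 7)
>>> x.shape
(29, 13, 13, 29)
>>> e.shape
(7,)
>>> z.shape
(29, 13, 13, 13)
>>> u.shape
(7, 13, 13, 29)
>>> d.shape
(29, 13, 7)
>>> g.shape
(13, 29)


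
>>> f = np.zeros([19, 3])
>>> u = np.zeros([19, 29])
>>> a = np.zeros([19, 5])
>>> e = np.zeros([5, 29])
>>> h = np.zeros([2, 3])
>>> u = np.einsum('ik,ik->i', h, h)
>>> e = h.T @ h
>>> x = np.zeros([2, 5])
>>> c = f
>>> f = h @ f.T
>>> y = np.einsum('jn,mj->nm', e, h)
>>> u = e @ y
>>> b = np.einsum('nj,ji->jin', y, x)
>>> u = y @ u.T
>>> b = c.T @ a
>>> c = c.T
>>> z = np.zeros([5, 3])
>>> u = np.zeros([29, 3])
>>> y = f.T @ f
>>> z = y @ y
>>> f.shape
(2, 19)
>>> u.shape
(29, 3)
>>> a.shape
(19, 5)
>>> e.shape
(3, 3)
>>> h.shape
(2, 3)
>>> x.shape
(2, 5)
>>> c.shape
(3, 19)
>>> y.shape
(19, 19)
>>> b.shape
(3, 5)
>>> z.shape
(19, 19)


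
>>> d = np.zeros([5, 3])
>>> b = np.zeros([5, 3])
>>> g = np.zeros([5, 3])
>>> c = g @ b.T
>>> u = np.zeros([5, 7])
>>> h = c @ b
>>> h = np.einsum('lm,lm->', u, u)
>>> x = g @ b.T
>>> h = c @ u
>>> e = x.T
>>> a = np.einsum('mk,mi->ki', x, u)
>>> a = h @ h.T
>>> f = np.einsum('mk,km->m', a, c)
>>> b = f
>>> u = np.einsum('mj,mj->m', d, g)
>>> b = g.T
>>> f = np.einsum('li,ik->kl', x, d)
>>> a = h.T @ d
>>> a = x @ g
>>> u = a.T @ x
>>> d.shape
(5, 3)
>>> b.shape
(3, 5)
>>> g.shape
(5, 3)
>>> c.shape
(5, 5)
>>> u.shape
(3, 5)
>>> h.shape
(5, 7)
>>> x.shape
(5, 5)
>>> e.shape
(5, 5)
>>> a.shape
(5, 3)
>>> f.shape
(3, 5)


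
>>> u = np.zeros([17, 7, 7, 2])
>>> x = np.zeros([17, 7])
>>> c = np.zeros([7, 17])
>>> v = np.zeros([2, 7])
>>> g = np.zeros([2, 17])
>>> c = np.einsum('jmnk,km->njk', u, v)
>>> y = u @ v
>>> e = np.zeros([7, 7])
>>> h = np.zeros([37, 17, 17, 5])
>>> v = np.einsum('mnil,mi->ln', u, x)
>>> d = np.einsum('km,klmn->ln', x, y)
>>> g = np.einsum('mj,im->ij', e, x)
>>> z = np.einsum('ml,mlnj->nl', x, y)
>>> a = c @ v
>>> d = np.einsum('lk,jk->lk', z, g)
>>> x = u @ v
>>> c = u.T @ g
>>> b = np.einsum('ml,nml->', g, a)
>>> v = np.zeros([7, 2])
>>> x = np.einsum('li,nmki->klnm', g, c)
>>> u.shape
(17, 7, 7, 2)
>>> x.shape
(7, 17, 2, 7)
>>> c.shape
(2, 7, 7, 7)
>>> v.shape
(7, 2)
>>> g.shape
(17, 7)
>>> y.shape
(17, 7, 7, 7)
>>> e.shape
(7, 7)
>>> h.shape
(37, 17, 17, 5)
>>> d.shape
(7, 7)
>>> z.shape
(7, 7)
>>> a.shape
(7, 17, 7)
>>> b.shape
()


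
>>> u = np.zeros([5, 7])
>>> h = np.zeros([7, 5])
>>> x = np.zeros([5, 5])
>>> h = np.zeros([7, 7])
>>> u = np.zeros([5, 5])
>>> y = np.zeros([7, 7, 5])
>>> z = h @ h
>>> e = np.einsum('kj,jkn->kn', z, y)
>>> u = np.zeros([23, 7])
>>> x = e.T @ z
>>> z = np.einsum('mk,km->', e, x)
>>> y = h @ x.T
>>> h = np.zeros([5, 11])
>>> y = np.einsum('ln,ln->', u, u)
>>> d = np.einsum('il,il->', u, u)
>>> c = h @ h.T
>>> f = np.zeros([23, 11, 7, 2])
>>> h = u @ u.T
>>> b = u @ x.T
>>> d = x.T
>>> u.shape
(23, 7)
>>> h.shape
(23, 23)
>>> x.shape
(5, 7)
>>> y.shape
()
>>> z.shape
()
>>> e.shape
(7, 5)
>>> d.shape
(7, 5)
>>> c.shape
(5, 5)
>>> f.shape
(23, 11, 7, 2)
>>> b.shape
(23, 5)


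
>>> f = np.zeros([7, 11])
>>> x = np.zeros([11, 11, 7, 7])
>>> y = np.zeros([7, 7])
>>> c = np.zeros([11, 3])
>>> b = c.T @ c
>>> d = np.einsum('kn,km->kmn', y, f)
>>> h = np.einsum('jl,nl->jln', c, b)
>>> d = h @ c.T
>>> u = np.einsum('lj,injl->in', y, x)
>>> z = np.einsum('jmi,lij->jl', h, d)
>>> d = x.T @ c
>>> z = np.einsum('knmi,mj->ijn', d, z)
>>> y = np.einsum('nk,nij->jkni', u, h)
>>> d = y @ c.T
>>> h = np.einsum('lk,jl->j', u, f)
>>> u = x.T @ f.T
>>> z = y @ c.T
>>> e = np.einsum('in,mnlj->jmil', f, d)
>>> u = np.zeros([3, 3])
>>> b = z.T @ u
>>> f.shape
(7, 11)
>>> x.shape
(11, 11, 7, 7)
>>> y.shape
(3, 11, 11, 3)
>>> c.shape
(11, 3)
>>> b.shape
(11, 11, 11, 3)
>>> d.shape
(3, 11, 11, 11)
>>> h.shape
(7,)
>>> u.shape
(3, 3)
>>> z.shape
(3, 11, 11, 11)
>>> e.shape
(11, 3, 7, 11)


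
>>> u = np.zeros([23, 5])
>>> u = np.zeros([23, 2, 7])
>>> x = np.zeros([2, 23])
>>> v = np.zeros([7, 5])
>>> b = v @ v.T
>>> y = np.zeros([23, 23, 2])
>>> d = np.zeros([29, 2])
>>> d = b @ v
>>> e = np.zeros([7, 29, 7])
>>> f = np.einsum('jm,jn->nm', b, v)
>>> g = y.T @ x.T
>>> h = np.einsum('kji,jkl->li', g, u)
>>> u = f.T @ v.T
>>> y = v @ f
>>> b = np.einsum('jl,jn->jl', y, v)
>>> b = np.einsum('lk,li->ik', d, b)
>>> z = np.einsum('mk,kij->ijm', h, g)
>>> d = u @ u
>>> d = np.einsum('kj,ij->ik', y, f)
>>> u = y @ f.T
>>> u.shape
(7, 5)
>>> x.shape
(2, 23)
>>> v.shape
(7, 5)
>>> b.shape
(7, 5)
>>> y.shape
(7, 7)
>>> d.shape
(5, 7)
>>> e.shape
(7, 29, 7)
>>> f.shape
(5, 7)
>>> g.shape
(2, 23, 2)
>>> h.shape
(7, 2)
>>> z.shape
(23, 2, 7)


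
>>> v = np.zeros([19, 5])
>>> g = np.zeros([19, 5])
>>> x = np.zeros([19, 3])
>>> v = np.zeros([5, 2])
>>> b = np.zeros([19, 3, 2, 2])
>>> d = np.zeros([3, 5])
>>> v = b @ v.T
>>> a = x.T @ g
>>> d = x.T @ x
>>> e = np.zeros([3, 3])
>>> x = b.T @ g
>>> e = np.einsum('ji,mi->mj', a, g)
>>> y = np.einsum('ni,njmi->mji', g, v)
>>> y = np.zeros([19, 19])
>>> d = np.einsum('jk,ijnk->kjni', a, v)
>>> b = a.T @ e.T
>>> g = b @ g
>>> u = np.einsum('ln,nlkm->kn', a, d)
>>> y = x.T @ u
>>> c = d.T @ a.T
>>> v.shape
(19, 3, 2, 5)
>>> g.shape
(5, 5)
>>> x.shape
(2, 2, 3, 5)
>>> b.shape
(5, 19)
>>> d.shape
(5, 3, 2, 19)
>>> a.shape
(3, 5)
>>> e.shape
(19, 3)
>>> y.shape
(5, 3, 2, 5)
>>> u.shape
(2, 5)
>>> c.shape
(19, 2, 3, 3)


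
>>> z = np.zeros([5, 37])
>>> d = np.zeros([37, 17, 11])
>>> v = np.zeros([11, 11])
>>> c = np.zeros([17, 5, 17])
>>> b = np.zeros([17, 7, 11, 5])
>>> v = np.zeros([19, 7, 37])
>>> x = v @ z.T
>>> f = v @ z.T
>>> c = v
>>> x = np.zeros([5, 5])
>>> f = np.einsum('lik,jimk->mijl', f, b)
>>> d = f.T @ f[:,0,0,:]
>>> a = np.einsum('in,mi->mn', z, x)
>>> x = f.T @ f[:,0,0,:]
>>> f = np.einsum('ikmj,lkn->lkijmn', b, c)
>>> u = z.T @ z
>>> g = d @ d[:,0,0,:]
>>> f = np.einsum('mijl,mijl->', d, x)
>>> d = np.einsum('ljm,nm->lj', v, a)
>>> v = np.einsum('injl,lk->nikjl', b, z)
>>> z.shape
(5, 37)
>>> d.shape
(19, 7)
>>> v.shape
(7, 17, 37, 11, 5)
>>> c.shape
(19, 7, 37)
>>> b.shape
(17, 7, 11, 5)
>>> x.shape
(19, 17, 7, 19)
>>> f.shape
()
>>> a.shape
(5, 37)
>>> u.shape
(37, 37)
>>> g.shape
(19, 17, 7, 19)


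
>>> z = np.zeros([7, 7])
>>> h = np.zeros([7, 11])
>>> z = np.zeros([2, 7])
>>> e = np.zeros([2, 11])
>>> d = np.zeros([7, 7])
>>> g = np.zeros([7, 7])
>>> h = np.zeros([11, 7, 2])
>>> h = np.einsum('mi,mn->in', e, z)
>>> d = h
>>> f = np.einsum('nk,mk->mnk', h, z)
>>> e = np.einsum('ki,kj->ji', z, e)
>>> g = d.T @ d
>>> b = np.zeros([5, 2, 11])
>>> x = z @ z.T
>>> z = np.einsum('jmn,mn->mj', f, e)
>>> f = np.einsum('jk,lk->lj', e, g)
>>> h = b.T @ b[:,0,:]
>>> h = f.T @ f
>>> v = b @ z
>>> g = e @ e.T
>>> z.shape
(11, 2)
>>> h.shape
(11, 11)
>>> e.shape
(11, 7)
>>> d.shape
(11, 7)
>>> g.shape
(11, 11)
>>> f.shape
(7, 11)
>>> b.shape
(5, 2, 11)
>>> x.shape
(2, 2)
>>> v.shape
(5, 2, 2)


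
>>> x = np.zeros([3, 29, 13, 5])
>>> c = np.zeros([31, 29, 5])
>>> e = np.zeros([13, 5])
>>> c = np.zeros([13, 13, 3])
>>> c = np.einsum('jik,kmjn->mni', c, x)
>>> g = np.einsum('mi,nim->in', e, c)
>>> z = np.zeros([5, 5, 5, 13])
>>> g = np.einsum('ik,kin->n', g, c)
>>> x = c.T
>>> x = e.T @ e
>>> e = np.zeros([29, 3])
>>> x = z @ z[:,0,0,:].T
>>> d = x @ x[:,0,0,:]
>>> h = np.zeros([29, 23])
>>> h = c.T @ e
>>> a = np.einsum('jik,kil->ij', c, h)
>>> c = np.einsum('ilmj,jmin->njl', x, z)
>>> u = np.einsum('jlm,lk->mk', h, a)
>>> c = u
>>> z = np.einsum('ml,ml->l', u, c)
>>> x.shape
(5, 5, 5, 5)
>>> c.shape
(3, 29)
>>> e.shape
(29, 3)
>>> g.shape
(13,)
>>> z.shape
(29,)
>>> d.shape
(5, 5, 5, 5)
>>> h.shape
(13, 5, 3)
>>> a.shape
(5, 29)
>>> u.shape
(3, 29)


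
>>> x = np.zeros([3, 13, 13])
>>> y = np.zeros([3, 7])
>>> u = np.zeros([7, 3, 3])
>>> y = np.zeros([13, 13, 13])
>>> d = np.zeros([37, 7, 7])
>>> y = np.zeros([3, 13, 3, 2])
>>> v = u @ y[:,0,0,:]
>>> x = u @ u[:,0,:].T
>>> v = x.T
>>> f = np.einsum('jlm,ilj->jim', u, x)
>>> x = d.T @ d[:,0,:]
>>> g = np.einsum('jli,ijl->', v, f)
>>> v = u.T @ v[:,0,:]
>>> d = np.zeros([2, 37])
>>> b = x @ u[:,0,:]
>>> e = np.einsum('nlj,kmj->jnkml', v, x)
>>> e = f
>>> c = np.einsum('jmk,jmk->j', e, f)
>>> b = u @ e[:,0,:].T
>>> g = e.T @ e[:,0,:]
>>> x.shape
(7, 7, 7)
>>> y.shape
(3, 13, 3, 2)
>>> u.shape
(7, 3, 3)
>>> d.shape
(2, 37)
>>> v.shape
(3, 3, 7)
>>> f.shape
(7, 7, 3)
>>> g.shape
(3, 7, 3)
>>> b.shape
(7, 3, 7)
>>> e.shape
(7, 7, 3)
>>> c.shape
(7,)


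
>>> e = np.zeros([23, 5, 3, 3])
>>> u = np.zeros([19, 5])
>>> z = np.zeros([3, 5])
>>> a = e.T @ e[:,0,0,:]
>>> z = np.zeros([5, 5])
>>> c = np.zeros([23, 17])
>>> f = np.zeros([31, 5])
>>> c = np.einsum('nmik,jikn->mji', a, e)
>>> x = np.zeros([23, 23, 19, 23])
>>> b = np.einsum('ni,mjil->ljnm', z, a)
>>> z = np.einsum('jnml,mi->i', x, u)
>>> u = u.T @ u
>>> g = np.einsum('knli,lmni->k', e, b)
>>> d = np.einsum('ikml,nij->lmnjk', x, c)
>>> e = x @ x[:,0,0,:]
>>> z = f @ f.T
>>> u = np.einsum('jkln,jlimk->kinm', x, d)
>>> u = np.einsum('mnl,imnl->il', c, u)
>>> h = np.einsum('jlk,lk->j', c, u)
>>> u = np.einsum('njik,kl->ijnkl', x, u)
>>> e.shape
(23, 23, 19, 23)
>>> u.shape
(19, 23, 23, 23, 5)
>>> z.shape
(31, 31)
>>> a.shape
(3, 3, 5, 3)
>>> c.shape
(3, 23, 5)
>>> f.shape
(31, 5)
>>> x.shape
(23, 23, 19, 23)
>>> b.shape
(3, 3, 5, 3)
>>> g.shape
(23,)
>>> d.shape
(23, 19, 3, 5, 23)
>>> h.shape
(3,)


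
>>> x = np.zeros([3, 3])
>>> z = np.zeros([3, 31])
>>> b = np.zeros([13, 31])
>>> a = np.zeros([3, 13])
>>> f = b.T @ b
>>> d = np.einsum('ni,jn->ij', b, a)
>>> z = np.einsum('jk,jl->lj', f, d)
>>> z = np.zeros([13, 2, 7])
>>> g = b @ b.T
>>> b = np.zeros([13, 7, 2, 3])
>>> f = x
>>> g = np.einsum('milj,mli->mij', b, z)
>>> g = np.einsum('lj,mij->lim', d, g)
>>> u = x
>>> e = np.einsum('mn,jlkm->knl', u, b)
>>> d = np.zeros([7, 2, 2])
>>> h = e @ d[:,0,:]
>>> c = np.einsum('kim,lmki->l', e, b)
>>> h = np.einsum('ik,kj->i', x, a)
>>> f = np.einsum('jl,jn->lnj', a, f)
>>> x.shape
(3, 3)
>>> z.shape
(13, 2, 7)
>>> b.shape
(13, 7, 2, 3)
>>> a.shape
(3, 13)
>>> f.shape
(13, 3, 3)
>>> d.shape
(7, 2, 2)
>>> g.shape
(31, 7, 13)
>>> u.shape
(3, 3)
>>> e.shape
(2, 3, 7)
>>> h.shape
(3,)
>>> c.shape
(13,)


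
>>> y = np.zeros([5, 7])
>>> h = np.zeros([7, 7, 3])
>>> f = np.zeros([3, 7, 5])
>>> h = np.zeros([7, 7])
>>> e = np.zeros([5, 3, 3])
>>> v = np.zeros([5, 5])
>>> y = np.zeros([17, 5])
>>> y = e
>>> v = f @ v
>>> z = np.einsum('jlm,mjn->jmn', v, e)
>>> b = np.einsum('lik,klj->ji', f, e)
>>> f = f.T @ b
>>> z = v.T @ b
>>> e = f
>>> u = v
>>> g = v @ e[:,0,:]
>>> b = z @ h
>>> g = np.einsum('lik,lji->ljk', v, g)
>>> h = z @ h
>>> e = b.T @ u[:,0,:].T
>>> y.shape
(5, 3, 3)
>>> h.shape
(5, 7, 7)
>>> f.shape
(5, 7, 7)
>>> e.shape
(7, 7, 3)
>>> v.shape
(3, 7, 5)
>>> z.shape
(5, 7, 7)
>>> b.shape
(5, 7, 7)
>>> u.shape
(3, 7, 5)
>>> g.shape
(3, 7, 5)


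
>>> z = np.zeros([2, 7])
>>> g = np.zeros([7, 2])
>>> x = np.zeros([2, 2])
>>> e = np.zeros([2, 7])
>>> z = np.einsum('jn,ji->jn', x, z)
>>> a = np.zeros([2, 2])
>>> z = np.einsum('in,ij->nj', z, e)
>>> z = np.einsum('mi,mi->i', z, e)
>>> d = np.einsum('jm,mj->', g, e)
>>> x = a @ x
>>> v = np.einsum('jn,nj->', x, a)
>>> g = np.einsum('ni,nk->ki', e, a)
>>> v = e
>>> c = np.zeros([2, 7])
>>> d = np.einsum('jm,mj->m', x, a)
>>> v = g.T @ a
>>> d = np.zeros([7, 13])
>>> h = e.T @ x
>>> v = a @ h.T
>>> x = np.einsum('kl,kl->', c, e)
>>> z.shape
(7,)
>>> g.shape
(2, 7)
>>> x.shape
()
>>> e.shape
(2, 7)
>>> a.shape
(2, 2)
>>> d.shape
(7, 13)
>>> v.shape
(2, 7)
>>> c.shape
(2, 7)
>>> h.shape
(7, 2)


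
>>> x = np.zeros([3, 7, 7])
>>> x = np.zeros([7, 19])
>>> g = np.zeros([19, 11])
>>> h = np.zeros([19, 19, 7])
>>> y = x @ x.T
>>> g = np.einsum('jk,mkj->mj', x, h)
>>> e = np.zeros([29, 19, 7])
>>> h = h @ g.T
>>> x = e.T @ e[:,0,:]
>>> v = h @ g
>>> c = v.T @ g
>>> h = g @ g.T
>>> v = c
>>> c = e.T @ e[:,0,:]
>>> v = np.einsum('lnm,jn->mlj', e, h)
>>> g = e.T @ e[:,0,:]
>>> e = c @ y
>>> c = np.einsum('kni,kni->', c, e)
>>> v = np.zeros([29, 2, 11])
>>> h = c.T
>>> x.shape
(7, 19, 7)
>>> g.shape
(7, 19, 7)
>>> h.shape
()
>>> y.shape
(7, 7)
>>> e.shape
(7, 19, 7)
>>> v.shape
(29, 2, 11)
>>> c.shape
()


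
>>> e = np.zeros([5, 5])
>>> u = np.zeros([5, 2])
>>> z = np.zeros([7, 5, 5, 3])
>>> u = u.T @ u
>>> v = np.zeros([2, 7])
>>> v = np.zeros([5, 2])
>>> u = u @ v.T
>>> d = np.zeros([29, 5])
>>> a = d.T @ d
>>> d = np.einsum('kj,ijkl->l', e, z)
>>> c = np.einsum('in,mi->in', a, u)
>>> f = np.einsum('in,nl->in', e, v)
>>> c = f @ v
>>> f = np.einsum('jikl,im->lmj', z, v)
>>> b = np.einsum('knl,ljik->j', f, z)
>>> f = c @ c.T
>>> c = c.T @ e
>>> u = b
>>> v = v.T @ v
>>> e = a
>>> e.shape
(5, 5)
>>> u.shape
(5,)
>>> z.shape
(7, 5, 5, 3)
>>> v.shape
(2, 2)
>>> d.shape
(3,)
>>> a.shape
(5, 5)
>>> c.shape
(2, 5)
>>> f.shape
(5, 5)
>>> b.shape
(5,)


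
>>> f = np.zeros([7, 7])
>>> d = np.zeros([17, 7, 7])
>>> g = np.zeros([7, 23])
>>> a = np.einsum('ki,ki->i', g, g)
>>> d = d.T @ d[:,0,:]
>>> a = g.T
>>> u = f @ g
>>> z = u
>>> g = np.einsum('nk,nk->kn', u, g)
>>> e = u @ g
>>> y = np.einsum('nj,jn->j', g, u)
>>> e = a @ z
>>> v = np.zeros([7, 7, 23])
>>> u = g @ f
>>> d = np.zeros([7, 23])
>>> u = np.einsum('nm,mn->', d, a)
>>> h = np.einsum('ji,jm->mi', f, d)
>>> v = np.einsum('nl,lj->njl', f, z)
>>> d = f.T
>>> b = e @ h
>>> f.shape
(7, 7)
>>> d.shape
(7, 7)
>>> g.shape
(23, 7)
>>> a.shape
(23, 7)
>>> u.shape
()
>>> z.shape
(7, 23)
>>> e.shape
(23, 23)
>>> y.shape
(7,)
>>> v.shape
(7, 23, 7)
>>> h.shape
(23, 7)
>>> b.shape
(23, 7)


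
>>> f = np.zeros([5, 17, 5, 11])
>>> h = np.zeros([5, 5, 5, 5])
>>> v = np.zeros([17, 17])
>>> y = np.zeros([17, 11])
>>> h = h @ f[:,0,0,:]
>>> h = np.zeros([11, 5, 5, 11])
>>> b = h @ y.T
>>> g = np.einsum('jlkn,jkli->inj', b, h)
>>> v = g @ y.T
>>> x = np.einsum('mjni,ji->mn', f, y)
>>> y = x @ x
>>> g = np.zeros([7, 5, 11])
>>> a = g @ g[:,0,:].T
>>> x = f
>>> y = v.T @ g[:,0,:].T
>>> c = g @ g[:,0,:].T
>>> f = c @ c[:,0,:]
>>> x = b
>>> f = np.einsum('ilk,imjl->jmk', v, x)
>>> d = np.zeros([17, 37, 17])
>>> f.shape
(5, 5, 17)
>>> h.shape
(11, 5, 5, 11)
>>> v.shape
(11, 17, 17)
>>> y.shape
(17, 17, 7)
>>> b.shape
(11, 5, 5, 17)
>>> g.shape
(7, 5, 11)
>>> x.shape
(11, 5, 5, 17)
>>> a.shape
(7, 5, 7)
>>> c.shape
(7, 5, 7)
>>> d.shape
(17, 37, 17)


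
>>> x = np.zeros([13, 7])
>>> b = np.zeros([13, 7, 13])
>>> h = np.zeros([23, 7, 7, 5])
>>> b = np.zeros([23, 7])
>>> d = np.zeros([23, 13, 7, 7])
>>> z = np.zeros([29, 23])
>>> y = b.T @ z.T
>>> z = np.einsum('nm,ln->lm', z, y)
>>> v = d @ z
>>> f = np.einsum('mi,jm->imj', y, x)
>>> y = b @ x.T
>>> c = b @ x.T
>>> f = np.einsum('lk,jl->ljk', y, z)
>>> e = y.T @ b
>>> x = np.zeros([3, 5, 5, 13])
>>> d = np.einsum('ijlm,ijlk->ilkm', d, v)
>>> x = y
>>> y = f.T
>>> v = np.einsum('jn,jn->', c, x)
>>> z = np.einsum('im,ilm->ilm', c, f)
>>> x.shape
(23, 13)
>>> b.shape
(23, 7)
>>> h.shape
(23, 7, 7, 5)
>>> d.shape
(23, 7, 23, 7)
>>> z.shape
(23, 7, 13)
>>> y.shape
(13, 7, 23)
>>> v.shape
()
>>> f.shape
(23, 7, 13)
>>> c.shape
(23, 13)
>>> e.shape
(13, 7)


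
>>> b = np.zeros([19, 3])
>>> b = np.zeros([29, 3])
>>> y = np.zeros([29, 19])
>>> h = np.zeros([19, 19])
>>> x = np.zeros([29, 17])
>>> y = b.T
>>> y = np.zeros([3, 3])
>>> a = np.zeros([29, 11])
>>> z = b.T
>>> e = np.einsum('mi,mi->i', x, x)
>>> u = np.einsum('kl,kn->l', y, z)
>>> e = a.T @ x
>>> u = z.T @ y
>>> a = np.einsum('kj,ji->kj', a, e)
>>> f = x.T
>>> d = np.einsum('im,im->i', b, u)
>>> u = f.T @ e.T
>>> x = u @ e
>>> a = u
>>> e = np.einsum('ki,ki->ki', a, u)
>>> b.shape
(29, 3)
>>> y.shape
(3, 3)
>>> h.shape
(19, 19)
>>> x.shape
(29, 17)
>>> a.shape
(29, 11)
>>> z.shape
(3, 29)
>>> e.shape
(29, 11)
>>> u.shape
(29, 11)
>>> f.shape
(17, 29)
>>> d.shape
(29,)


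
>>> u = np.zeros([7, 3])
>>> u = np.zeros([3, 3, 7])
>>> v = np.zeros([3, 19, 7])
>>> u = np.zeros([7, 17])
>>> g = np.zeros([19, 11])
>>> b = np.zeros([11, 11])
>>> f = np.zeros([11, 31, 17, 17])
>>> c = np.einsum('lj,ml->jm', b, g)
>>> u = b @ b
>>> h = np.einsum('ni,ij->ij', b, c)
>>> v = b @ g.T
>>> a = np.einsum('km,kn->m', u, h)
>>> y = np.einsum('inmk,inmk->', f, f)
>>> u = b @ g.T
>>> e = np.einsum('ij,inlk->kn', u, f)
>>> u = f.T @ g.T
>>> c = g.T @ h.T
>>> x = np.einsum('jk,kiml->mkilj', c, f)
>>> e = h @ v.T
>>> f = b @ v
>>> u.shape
(17, 17, 31, 19)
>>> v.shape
(11, 19)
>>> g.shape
(19, 11)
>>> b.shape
(11, 11)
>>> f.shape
(11, 19)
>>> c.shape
(11, 11)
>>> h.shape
(11, 19)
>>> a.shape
(11,)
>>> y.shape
()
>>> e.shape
(11, 11)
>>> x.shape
(17, 11, 31, 17, 11)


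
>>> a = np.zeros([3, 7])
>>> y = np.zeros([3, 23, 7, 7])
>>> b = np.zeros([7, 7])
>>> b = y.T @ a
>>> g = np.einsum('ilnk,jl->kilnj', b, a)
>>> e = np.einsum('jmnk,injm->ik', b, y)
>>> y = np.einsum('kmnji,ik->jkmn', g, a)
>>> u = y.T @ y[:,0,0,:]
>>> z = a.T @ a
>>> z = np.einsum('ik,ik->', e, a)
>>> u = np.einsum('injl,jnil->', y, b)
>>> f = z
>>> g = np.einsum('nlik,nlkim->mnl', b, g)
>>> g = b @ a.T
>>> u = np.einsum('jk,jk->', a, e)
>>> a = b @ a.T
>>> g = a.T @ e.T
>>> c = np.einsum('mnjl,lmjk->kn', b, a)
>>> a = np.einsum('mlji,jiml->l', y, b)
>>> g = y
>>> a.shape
(7,)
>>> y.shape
(23, 7, 7, 7)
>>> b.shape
(7, 7, 23, 7)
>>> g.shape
(23, 7, 7, 7)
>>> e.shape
(3, 7)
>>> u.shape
()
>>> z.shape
()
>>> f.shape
()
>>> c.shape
(3, 7)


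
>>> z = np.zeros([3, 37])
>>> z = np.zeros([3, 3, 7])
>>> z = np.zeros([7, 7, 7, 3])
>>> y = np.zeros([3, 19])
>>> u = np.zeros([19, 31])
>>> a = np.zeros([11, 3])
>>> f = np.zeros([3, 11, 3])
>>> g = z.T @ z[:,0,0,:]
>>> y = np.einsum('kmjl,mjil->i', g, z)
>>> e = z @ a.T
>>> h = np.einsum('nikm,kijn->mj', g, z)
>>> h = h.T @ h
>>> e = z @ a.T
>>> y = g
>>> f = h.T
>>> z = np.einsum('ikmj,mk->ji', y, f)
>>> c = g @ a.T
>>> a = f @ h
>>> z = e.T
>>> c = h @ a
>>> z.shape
(11, 7, 7, 7)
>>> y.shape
(3, 7, 7, 3)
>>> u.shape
(19, 31)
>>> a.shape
(7, 7)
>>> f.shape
(7, 7)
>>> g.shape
(3, 7, 7, 3)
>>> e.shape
(7, 7, 7, 11)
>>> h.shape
(7, 7)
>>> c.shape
(7, 7)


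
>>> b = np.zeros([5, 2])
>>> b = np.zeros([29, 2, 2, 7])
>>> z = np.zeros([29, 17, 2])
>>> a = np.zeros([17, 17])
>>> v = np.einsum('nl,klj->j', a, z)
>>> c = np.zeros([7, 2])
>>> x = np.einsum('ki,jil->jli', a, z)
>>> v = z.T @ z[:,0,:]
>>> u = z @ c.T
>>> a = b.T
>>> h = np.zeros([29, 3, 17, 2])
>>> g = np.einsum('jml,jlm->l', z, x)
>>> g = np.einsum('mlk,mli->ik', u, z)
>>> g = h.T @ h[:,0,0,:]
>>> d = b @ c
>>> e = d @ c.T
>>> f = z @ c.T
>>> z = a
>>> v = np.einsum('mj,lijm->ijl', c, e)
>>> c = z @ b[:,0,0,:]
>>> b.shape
(29, 2, 2, 7)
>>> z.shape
(7, 2, 2, 29)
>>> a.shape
(7, 2, 2, 29)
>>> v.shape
(2, 2, 29)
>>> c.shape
(7, 2, 2, 7)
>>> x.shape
(29, 2, 17)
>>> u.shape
(29, 17, 7)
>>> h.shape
(29, 3, 17, 2)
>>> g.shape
(2, 17, 3, 2)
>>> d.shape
(29, 2, 2, 2)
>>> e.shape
(29, 2, 2, 7)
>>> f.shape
(29, 17, 7)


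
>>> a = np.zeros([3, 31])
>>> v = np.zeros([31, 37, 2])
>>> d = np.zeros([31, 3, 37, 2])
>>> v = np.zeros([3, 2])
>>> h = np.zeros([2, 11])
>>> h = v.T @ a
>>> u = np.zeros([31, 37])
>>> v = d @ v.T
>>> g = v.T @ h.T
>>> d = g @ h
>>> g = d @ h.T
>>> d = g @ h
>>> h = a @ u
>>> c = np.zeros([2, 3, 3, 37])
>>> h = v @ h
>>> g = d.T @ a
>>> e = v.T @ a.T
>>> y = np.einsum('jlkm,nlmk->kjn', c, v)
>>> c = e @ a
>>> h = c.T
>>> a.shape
(3, 31)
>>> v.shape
(31, 3, 37, 3)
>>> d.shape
(3, 37, 3, 31)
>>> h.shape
(31, 3, 37, 3)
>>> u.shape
(31, 37)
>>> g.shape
(31, 3, 37, 31)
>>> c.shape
(3, 37, 3, 31)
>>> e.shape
(3, 37, 3, 3)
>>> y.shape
(3, 2, 31)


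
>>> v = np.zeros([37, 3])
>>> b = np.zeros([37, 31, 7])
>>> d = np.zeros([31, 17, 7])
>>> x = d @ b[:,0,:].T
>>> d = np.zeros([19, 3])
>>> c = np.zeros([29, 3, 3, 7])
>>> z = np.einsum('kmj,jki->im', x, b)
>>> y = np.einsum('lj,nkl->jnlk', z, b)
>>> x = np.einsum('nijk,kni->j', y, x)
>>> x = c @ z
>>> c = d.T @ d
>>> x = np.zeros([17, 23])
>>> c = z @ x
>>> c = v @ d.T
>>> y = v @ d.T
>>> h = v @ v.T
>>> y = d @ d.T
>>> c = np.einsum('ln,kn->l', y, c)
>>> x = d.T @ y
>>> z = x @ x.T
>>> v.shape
(37, 3)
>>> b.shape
(37, 31, 7)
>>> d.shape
(19, 3)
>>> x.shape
(3, 19)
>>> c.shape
(19,)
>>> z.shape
(3, 3)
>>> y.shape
(19, 19)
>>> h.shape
(37, 37)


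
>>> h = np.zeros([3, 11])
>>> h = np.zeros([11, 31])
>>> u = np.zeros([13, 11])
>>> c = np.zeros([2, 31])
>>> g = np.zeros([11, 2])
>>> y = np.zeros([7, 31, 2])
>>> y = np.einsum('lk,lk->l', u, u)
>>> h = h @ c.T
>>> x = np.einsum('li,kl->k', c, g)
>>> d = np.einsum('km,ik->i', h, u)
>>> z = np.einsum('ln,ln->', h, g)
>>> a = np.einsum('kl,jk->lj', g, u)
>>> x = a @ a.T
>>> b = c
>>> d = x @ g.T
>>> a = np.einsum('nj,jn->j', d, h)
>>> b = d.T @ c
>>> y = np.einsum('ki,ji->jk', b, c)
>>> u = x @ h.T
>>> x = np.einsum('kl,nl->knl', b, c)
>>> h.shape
(11, 2)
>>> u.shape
(2, 11)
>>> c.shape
(2, 31)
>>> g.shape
(11, 2)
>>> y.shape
(2, 11)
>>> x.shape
(11, 2, 31)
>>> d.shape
(2, 11)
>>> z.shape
()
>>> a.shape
(11,)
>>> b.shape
(11, 31)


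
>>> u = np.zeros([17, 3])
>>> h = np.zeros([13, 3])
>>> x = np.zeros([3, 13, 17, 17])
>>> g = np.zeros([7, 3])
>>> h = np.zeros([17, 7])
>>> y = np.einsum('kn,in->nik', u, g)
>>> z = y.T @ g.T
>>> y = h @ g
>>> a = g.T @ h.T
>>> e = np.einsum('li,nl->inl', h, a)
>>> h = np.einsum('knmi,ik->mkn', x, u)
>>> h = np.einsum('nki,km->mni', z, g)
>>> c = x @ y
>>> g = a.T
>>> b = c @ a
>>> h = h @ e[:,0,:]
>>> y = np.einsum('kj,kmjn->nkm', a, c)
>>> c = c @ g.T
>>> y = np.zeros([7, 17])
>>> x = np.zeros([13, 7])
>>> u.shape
(17, 3)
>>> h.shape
(3, 17, 17)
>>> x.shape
(13, 7)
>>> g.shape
(17, 3)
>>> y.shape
(7, 17)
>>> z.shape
(17, 7, 7)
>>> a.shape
(3, 17)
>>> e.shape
(7, 3, 17)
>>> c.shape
(3, 13, 17, 17)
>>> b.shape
(3, 13, 17, 17)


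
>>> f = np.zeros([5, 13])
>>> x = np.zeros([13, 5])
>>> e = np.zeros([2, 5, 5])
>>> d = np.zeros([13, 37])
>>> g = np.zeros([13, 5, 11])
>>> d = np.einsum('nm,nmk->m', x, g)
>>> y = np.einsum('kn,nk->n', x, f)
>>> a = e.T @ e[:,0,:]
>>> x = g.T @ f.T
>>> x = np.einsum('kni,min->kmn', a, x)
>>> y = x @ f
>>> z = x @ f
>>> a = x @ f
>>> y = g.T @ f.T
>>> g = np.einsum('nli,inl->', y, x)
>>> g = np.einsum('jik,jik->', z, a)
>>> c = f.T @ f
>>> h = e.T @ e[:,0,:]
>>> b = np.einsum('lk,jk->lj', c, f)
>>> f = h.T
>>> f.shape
(5, 5, 5)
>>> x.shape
(5, 11, 5)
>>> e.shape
(2, 5, 5)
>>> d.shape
(5,)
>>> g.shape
()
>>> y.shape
(11, 5, 5)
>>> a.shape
(5, 11, 13)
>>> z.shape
(5, 11, 13)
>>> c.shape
(13, 13)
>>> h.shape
(5, 5, 5)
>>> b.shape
(13, 5)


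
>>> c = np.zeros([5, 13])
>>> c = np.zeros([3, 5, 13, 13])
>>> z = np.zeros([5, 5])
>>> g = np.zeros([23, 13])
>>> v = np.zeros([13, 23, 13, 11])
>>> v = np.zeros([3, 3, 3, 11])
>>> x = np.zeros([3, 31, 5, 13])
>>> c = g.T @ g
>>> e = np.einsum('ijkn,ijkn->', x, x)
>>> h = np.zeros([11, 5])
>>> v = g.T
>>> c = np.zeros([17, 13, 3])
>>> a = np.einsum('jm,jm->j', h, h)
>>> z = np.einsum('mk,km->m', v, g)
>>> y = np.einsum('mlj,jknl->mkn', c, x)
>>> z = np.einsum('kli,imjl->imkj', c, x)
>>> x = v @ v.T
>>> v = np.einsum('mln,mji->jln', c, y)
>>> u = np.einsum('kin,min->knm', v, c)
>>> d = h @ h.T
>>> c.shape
(17, 13, 3)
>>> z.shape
(3, 31, 17, 5)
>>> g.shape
(23, 13)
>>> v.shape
(31, 13, 3)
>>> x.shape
(13, 13)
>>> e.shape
()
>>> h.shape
(11, 5)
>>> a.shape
(11,)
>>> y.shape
(17, 31, 5)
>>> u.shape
(31, 3, 17)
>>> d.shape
(11, 11)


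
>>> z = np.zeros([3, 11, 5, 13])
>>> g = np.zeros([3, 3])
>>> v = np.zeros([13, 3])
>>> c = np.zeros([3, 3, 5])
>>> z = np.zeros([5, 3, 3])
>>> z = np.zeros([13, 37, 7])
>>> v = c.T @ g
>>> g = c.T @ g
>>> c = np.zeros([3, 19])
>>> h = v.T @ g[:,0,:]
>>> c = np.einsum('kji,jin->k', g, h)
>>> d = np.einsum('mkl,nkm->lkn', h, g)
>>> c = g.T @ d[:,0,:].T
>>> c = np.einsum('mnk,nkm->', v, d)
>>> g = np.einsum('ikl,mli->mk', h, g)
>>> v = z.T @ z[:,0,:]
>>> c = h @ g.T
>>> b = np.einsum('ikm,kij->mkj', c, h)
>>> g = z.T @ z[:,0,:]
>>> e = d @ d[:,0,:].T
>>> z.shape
(13, 37, 7)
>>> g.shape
(7, 37, 7)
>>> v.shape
(7, 37, 7)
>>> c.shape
(3, 3, 5)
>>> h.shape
(3, 3, 3)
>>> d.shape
(3, 3, 5)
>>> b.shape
(5, 3, 3)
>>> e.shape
(3, 3, 3)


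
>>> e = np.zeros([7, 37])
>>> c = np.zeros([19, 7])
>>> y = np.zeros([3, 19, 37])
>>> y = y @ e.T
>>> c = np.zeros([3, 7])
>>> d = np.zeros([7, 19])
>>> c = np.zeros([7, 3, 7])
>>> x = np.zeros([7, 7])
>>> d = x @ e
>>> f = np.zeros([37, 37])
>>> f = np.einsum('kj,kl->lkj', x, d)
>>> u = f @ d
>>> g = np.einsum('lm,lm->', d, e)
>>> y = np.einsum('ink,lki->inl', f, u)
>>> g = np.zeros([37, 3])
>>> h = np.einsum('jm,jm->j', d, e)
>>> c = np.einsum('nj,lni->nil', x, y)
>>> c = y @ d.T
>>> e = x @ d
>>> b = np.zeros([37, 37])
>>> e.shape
(7, 37)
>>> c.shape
(37, 7, 7)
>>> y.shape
(37, 7, 37)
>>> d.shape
(7, 37)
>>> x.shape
(7, 7)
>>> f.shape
(37, 7, 7)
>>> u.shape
(37, 7, 37)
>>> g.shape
(37, 3)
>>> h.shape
(7,)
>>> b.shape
(37, 37)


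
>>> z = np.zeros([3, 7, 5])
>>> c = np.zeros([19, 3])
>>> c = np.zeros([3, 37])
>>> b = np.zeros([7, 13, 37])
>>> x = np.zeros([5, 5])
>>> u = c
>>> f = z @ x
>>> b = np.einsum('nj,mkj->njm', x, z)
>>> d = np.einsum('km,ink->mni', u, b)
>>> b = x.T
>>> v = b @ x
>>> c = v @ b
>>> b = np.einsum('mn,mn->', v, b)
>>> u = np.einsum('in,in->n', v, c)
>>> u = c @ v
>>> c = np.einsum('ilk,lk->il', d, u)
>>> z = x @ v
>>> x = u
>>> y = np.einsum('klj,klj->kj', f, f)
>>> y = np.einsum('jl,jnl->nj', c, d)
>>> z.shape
(5, 5)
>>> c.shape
(37, 5)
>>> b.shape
()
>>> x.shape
(5, 5)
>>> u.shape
(5, 5)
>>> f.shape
(3, 7, 5)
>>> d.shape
(37, 5, 5)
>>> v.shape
(5, 5)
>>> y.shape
(5, 37)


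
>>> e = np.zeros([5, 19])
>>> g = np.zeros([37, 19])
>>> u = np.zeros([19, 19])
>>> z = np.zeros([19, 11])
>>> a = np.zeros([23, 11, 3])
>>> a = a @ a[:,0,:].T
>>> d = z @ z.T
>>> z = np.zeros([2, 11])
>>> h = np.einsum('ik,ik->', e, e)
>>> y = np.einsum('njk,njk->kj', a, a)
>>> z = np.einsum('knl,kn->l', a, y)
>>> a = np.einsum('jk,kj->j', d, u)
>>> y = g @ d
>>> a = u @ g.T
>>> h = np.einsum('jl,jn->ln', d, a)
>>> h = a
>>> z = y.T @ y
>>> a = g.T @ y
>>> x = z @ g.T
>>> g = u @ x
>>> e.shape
(5, 19)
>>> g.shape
(19, 37)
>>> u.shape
(19, 19)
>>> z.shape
(19, 19)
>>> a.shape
(19, 19)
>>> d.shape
(19, 19)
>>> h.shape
(19, 37)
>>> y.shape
(37, 19)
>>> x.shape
(19, 37)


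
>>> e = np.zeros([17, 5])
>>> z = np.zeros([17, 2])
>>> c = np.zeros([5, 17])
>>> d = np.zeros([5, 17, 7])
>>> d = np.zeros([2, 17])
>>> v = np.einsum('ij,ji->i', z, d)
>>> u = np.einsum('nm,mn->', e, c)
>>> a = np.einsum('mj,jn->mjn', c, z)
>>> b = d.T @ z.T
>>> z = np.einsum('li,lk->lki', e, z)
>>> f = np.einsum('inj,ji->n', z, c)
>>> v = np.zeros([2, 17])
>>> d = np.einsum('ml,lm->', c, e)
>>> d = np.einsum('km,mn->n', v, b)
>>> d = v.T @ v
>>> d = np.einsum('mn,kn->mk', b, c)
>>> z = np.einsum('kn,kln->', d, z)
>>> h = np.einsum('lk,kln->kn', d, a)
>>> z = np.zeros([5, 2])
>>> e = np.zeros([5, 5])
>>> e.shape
(5, 5)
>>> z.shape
(5, 2)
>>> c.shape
(5, 17)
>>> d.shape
(17, 5)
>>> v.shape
(2, 17)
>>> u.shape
()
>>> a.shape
(5, 17, 2)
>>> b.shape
(17, 17)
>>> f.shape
(2,)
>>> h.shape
(5, 2)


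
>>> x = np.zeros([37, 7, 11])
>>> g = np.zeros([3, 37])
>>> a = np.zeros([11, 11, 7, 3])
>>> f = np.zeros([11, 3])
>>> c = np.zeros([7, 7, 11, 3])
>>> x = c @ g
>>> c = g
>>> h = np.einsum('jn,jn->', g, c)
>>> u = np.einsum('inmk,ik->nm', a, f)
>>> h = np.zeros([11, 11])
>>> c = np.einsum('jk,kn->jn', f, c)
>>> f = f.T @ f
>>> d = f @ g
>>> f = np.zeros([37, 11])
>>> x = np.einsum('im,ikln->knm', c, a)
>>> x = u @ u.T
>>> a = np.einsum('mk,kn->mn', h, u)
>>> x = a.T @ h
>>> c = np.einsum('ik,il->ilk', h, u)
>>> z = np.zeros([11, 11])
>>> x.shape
(7, 11)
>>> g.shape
(3, 37)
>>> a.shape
(11, 7)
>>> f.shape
(37, 11)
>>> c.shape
(11, 7, 11)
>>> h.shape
(11, 11)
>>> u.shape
(11, 7)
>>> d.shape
(3, 37)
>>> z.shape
(11, 11)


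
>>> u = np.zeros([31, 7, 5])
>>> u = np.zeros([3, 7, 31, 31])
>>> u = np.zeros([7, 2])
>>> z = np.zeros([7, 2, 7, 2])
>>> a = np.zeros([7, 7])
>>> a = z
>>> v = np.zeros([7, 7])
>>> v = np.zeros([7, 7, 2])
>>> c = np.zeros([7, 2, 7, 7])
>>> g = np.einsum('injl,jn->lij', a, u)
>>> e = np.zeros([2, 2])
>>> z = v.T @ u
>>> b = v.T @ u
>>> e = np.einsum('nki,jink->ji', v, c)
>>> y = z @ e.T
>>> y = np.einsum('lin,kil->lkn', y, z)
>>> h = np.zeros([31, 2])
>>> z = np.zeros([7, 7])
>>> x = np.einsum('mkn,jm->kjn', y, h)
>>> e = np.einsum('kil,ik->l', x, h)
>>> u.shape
(7, 2)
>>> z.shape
(7, 7)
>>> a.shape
(7, 2, 7, 2)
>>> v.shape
(7, 7, 2)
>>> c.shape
(7, 2, 7, 7)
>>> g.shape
(2, 7, 7)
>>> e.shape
(7,)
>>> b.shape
(2, 7, 2)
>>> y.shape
(2, 2, 7)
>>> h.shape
(31, 2)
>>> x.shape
(2, 31, 7)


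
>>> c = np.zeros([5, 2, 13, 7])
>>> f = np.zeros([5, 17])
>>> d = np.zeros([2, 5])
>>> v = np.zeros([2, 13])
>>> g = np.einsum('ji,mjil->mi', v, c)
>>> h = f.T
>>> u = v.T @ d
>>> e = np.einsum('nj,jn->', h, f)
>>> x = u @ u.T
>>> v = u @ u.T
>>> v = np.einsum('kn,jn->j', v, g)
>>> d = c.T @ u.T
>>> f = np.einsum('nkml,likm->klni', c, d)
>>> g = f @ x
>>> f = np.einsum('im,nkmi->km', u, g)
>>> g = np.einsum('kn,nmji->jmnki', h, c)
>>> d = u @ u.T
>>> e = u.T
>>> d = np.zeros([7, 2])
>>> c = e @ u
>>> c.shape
(5, 5)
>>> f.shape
(7, 5)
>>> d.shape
(7, 2)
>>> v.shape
(5,)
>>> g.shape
(13, 2, 5, 17, 7)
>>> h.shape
(17, 5)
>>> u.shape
(13, 5)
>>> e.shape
(5, 13)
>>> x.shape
(13, 13)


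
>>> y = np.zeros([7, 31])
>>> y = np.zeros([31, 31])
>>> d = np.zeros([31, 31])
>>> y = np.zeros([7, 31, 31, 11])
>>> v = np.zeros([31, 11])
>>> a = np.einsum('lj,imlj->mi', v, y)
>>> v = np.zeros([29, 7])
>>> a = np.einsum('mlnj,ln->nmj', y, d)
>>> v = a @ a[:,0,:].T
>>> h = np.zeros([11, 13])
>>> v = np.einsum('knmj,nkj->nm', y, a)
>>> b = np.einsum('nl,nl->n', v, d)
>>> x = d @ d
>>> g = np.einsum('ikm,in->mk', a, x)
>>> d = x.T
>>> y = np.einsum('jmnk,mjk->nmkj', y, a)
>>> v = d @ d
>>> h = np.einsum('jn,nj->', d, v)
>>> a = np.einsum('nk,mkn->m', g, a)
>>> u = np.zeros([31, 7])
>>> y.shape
(31, 31, 11, 7)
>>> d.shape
(31, 31)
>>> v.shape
(31, 31)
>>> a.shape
(31,)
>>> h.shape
()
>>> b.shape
(31,)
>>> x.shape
(31, 31)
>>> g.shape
(11, 7)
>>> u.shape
(31, 7)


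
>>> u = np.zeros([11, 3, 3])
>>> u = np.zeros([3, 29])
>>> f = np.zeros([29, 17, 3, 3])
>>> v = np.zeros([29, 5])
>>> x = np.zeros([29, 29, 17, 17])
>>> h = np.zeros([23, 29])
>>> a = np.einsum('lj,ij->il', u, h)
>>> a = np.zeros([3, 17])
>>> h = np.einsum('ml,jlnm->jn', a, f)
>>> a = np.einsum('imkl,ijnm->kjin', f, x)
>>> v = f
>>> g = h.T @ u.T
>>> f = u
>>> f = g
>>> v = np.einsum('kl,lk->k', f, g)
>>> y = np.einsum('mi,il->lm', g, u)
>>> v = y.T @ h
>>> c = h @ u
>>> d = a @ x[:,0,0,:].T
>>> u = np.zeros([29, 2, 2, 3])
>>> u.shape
(29, 2, 2, 3)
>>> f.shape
(3, 3)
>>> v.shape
(3, 3)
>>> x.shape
(29, 29, 17, 17)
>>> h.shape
(29, 3)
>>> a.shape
(3, 29, 29, 17)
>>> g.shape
(3, 3)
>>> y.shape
(29, 3)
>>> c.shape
(29, 29)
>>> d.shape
(3, 29, 29, 29)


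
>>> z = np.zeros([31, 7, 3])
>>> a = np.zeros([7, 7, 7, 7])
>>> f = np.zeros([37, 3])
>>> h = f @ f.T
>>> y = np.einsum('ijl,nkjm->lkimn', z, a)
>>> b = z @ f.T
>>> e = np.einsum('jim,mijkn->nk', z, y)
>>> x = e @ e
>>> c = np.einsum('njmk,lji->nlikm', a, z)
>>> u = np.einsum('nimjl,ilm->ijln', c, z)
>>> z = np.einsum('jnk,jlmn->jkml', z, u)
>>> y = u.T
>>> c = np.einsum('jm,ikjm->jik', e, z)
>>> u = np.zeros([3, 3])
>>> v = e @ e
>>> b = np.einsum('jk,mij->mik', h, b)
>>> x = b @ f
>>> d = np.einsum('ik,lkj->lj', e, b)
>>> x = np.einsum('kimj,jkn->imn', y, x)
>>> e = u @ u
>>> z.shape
(31, 3, 7, 7)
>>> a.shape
(7, 7, 7, 7)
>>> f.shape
(37, 3)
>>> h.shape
(37, 37)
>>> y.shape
(7, 7, 7, 31)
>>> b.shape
(31, 7, 37)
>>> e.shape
(3, 3)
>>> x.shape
(7, 7, 3)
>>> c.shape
(7, 31, 3)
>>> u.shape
(3, 3)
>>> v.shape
(7, 7)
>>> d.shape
(31, 37)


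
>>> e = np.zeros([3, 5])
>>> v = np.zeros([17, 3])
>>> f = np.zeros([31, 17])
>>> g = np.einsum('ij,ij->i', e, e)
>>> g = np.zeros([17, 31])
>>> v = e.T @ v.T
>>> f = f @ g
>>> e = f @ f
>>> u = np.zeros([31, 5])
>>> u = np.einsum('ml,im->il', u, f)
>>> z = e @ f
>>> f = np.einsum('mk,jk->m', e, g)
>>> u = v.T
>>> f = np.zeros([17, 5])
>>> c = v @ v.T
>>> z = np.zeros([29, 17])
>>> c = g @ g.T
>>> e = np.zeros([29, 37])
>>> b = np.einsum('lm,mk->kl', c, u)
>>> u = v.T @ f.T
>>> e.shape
(29, 37)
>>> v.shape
(5, 17)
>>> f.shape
(17, 5)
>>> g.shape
(17, 31)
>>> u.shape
(17, 17)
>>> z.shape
(29, 17)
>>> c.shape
(17, 17)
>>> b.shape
(5, 17)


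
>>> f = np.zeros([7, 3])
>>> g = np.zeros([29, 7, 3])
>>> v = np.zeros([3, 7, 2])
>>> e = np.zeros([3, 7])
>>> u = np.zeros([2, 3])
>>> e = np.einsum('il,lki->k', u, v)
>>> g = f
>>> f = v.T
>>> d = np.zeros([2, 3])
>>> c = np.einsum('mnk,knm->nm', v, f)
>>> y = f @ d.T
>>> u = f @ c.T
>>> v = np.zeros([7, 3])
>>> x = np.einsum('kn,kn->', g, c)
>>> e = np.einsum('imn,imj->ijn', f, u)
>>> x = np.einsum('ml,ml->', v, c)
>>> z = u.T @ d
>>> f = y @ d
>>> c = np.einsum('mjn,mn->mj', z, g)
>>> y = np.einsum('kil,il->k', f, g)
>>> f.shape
(2, 7, 3)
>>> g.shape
(7, 3)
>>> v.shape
(7, 3)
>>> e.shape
(2, 7, 3)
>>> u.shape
(2, 7, 7)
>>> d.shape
(2, 3)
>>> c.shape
(7, 7)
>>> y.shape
(2,)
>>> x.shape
()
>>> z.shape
(7, 7, 3)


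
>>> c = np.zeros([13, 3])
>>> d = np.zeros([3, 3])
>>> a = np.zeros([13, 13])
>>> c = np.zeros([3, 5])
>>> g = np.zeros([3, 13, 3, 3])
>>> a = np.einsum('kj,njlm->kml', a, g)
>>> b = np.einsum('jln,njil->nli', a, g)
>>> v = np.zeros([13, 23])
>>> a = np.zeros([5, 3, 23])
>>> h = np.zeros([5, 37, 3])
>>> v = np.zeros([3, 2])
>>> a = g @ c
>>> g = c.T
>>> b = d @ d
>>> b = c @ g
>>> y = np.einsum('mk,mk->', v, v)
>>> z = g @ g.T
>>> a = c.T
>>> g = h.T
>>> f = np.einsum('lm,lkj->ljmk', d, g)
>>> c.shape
(3, 5)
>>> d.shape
(3, 3)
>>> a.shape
(5, 3)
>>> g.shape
(3, 37, 5)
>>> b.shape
(3, 3)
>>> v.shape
(3, 2)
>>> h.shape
(5, 37, 3)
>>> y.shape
()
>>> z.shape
(5, 5)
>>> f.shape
(3, 5, 3, 37)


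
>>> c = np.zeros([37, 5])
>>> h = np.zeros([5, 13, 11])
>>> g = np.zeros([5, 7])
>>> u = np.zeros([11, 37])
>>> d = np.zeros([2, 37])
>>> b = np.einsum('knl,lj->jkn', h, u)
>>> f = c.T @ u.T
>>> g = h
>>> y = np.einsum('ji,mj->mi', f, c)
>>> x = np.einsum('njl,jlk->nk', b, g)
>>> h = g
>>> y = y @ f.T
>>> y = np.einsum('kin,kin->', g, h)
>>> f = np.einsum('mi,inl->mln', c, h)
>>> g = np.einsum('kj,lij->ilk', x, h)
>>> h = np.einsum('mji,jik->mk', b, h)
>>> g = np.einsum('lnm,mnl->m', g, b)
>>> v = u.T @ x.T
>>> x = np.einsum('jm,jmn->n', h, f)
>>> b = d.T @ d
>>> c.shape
(37, 5)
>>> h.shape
(37, 11)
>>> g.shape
(37,)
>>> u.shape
(11, 37)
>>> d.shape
(2, 37)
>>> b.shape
(37, 37)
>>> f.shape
(37, 11, 13)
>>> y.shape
()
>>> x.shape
(13,)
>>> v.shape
(37, 37)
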